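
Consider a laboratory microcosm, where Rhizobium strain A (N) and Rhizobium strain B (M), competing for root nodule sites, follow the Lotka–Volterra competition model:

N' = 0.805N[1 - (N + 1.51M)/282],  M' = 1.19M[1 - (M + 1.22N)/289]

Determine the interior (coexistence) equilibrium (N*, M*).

N* ≈ 183, M* ≈ 65.4

Setting both brackets to zero gives the nullclines N + 1.51M = 282 and 1.22N + M = 289.
Substituting M = 289 - 1.22N into the first: N(1 - 1.51·1.22) = 282 - 1.51·289.
So N* = -154/-0.842 = 183, and then M* = 289 - 1.22·183 = 65.4.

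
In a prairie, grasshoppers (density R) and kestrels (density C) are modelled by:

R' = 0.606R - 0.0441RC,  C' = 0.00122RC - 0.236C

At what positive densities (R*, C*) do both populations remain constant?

R* ≈ 193, C* ≈ 13.7

Set dC/dt = 0 with C > 0: 0.00122R - 0.236 = 0, so R* = 0.236/0.00122 = 193.
Set dR/dt = 0 with R > 0: 0.606 - 0.0441C = 0, so C* = 0.606/0.0441 = 13.7.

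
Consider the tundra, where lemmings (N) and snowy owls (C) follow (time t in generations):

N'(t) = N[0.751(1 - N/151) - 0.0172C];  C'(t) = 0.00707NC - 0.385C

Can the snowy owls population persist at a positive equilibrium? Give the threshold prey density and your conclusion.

The predator equation gives dC/dt > 0 only when N > 0.385/0.00707 = 54.5.
Without the predator, N → K = 151. Since 151 > 54.5, the predator can invade and persist.

Threshold N = 54.5; K > 54.5, so yes, the predator persists.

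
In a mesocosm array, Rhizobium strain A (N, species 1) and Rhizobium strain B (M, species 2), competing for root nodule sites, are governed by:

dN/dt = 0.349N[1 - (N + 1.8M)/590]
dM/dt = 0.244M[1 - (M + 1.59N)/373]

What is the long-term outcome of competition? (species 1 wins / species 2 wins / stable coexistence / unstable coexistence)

unstable coexistence (outcome depends on initial conditions)

Compare the nullcline intercepts: K1/α12 = 590/1.8 = 328 < K2 = 373; K2/α21 = 373/1.59 = 235 < K1 = 590.
Since both are reversed, neither can invade when rare; the interior point is a saddle.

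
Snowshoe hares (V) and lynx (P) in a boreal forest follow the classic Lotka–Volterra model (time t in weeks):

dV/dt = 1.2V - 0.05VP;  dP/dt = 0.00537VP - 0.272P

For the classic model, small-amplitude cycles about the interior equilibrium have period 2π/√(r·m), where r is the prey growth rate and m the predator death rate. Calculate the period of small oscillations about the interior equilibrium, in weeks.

T ≈ 11 weeks

Here r = 1.2 and m = 0.272, so r·m = 0.326.
ω = √0.326 = 0.571 per week, hence T = 2π/ω ≈ 11 weeks.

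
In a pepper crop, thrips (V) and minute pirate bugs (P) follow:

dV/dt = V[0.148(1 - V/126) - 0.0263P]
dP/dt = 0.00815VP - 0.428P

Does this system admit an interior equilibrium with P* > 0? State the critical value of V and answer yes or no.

Threshold V = 52.5; K > 52.5, so yes, the predator persists.

The predator equation gives dP/dt > 0 only when V > 0.428/0.00815 = 52.5.
Without the predator, V → K = 126. Since 126 > 52.5, the predator can invade and persist.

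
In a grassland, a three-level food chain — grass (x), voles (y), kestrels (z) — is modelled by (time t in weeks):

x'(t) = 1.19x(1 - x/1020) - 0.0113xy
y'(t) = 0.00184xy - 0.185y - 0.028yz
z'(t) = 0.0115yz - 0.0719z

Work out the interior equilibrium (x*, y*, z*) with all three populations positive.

From dz/dt = 0: 0.0115y* = 0.0719, so y* = 6.25.
From dx/dt = 0: 1.19(1 - x*/1020) = 0.0113·6.25, giving x* = 1020·(1 - 0.0594) = 959.
From dy/dt = 0: 0.00184·959 - 0.185 = 0.028z*, so z* = 1.58/0.028 = 56.4.

x* ≈ 959, y* ≈ 6.25, z* ≈ 56.4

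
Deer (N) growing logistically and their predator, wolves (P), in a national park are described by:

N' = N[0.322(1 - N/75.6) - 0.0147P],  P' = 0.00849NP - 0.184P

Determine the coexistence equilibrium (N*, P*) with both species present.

N* ≈ 21.7, P* ≈ 15.6

From dP/dt = 0 with P > 0: 0.00849N* = 0.184, so N* = 21.7.
Substitute into dN/dt = 0: 0.322(1 - 21.7/75.6) = 0.0147P*.
The bracket is 0.713, giving P* = 0.23/0.0147 = 15.6.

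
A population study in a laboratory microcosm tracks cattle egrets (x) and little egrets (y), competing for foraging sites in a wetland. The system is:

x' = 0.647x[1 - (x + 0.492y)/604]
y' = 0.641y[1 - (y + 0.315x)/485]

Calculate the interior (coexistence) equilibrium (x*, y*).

x* ≈ 432, y* ≈ 349

Setting both brackets to zero gives the nullclines x + 0.492y = 604 and 0.315x + y = 485.
Substituting y = 485 - 0.315x into the first: x(1 - 0.492·0.315) = 604 - 0.492·485.
So x* = 365/0.845 = 432, and then y* = 485 - 0.315·432 = 349.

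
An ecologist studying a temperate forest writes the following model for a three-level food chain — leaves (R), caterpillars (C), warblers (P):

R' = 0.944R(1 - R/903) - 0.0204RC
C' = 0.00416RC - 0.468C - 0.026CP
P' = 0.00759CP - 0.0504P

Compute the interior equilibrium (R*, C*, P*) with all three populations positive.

R* ≈ 773, C* ≈ 6.64, P* ≈ 106

From dP/dt = 0: 0.00759C* = 0.0504, so C* = 6.64.
From dR/dt = 0: 0.944(1 - R*/903) = 0.0204·6.64, giving R* = 903·(1 - 0.143) = 773.
From dC/dt = 0: 0.00416·773 - 0.468 = 0.026P*, so P* = 2.75/0.026 = 106.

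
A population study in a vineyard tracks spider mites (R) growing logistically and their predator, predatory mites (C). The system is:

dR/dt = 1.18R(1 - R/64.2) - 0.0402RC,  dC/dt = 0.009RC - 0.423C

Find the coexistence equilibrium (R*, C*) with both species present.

R* ≈ 47, C* ≈ 7.86

From dC/dt = 0 with C > 0: 0.009R* = 0.423, so R* = 47.
Substitute into dR/dt = 0: 1.18(1 - 47/64.2) = 0.0402C*.
The bracket is 0.268, giving C* = 0.316/0.0402 = 7.86.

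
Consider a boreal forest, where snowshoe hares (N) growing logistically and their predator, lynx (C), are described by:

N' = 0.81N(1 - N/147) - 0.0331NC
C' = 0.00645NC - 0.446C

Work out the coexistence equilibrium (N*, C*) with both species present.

From dC/dt = 0 with C > 0: 0.00645N* = 0.446, so N* = 69.1.
Substitute into dN/dt = 0: 0.81(1 - 69.1/147) = 0.0331C*.
The bracket is 0.53, giving C* = 0.429/0.0331 = 13.

N* ≈ 69.1, C* ≈ 13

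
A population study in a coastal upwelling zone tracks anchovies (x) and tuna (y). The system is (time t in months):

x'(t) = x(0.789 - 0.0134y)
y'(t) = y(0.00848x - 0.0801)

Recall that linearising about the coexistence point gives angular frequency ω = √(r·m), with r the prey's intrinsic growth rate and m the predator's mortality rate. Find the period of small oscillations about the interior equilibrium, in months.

Here r = 0.789 and m = 0.0801, so r·m = 0.0632.
ω = √0.0632 = 0.251 per month, hence T = 2π/ω ≈ 25 months.

T ≈ 25 months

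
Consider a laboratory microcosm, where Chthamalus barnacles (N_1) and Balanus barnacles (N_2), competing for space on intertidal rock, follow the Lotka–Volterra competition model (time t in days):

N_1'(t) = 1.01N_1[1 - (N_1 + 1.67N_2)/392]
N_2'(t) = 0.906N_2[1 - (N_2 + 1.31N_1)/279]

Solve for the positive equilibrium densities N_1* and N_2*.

Setting both brackets to zero gives the nullclines N_1 + 1.67N_2 = 392 and 1.31N_1 + N_2 = 279.
Substituting N_2 = 279 - 1.31N_1 into the first: N_1(1 - 1.67·1.31) = 392 - 1.67·279.
So N_1* = -73.9/-1.19 = 62.2, and then N_2* = 279 - 1.31·62.2 = 197.

N_1* ≈ 62.2, N_2* ≈ 197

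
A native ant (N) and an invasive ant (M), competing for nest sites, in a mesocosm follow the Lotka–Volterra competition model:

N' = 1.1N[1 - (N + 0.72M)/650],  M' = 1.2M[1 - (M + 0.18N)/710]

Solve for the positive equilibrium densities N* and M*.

N* ≈ 159, M* ≈ 681

Setting both brackets to zero gives the nullclines N + 0.72M = 650 and 0.18N + M = 710.
Substituting M = 710 - 0.18N into the first: N(1 - 0.72·0.18) = 650 - 0.72·710.
So N* = 139/0.87 = 159, and then M* = 710 - 0.18·159 = 681.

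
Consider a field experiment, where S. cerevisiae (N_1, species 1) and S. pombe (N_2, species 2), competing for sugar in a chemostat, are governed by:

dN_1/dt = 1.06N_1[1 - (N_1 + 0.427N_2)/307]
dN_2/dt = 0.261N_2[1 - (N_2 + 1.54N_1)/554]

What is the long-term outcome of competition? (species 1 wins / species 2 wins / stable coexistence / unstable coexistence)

Compare the nullcline intercepts: K1/α12 = 307/0.427 = 719 > K2 = 554; K2/α21 = 554/1.54 = 360 > K1 = 307.
Since both inequalities hold, each species can invade when rare, so the interior equilibrium is stable.

stable coexistence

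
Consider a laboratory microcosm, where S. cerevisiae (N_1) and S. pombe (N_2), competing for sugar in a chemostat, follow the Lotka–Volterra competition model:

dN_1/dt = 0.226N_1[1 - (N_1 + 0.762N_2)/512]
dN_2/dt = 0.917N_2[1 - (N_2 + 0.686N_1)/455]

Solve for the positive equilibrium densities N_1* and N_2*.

Setting both brackets to zero gives the nullclines N_1 + 0.762N_2 = 512 and 0.686N_1 + N_2 = 455.
Substituting N_2 = 455 - 0.686N_1 into the first: N_1(1 - 0.762·0.686) = 512 - 0.762·455.
So N_1* = 165/0.477 = 346, and then N_2* = 455 - 0.686·346 = 217.

N_1* ≈ 346, N_2* ≈ 217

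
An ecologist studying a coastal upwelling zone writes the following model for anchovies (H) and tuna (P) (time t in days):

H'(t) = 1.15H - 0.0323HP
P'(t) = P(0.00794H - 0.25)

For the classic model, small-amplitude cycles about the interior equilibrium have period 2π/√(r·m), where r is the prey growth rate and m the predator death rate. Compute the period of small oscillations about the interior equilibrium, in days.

Here r = 1.15 and m = 0.25, so r·m = 0.287.
ω = √0.287 = 0.536 per day, hence T = 2π/ω ≈ 11.7 days.

T ≈ 11.7 days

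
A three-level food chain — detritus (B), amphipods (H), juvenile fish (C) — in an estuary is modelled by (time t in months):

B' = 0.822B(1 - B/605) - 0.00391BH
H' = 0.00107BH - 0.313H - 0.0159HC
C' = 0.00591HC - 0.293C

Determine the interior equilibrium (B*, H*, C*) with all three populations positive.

B* ≈ 462, H* ≈ 49.6, C* ≈ 11.4

From dC/dt = 0: 0.00591H* = 0.293, so H* = 49.6.
From dB/dt = 0: 0.822(1 - B*/605) = 0.00391·49.6, giving B* = 605·(1 - 0.236) = 462.
From dH/dt = 0: 0.00107·462 - 0.313 = 0.0159C*, so C* = 0.182/0.0159 = 11.4.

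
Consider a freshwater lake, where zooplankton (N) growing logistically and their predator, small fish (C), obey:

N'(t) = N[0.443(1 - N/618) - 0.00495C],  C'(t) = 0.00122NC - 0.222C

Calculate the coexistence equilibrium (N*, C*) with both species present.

From dC/dt = 0 with C > 0: 0.00122N* = 0.222, so N* = 182.
Substitute into dN/dt = 0: 0.443(1 - 182/618) = 0.00495C*.
The bracket is 0.706, giving C* = 0.313/0.00495 = 63.1.

N* ≈ 182, C* ≈ 63.1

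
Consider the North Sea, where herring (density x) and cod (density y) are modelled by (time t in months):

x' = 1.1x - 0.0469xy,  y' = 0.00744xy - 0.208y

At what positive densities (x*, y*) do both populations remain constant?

Set dy/dt = 0 with y > 0: 0.00744x - 0.208 = 0, so x* = 0.208/0.00744 = 28.
Set dx/dt = 0 with x > 0: 1.1 - 0.0469y = 0, so y* = 1.1/0.0469 = 23.5.

x* ≈ 28, y* ≈ 23.5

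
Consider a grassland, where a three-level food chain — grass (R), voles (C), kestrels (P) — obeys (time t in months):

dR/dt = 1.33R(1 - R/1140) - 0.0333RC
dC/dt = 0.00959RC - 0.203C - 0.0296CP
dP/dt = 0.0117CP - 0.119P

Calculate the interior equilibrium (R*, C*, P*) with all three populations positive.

R* ≈ 850, C* ≈ 10.2, P* ≈ 268

From dP/dt = 0: 0.0117C* = 0.119, so C* = 10.2.
From dR/dt = 0: 1.33(1 - R*/1140) = 0.0333·10.2, giving R* = 1140·(1 - 0.255) = 850.
From dC/dt = 0: 0.00959·850 - 0.203 = 0.0296P*, so P* = 7.95/0.0296 = 268.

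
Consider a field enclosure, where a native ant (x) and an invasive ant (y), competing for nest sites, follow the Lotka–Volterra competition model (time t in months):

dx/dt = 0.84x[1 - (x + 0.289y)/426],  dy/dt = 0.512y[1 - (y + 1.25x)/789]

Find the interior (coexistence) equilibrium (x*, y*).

Setting both brackets to zero gives the nullclines x + 0.289y = 426 and 1.25x + y = 789.
Substituting y = 789 - 1.25x into the first: x(1 - 0.289·1.25) = 426 - 0.289·789.
So x* = 198/0.639 = 310, and then y* = 789 - 1.25·310 = 402.

x* ≈ 310, y* ≈ 402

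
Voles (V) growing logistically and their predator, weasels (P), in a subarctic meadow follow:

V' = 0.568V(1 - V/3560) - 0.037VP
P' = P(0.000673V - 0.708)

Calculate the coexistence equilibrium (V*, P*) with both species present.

From dP/dt = 0 with P > 0: 0.000673V* = 0.708, so V* = 1050.
Substitute into dV/dt = 0: 0.568(1 - 1050/3560) = 0.037P*.
The bracket is 0.704, giving P* = 0.4/0.037 = 10.8.

V* ≈ 1050, P* ≈ 10.8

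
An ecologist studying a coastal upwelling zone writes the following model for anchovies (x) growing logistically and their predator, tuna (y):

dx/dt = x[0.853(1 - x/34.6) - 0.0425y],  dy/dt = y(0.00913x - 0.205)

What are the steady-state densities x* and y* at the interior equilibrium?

From dy/dt = 0 with y > 0: 0.00913x* = 0.205, so x* = 22.5.
Substitute into dx/dt = 0: 0.853(1 - 22.5/34.6) = 0.0425y*.
The bracket is 0.351, giving y* = 0.299/0.0425 = 7.05.

x* ≈ 22.5, y* ≈ 7.05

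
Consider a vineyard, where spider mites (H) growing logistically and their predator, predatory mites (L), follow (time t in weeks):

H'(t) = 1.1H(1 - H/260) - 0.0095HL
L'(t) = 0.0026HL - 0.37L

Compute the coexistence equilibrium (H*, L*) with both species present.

From dL/dt = 0 with L > 0: 0.0026H* = 0.37, so H* = 142.
Substitute into dH/dt = 0: 1.1(1 - 142/260) = 0.0095L*.
The bracket is 0.453, giving L* = 0.498/0.0095 = 52.4.

H* ≈ 142, L* ≈ 52.4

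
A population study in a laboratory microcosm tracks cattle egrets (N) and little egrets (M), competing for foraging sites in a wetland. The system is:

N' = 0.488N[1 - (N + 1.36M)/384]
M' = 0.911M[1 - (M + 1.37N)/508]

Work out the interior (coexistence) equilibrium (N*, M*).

Setting both brackets to zero gives the nullclines N + 1.36M = 384 and 1.37N + M = 508.
Substituting M = 508 - 1.37N into the first: N(1 - 1.36·1.37) = 384 - 1.36·508.
So N* = -307/-0.863 = 356, and then M* = 508 - 1.37·356 = 20.9.

N* ≈ 356, M* ≈ 20.9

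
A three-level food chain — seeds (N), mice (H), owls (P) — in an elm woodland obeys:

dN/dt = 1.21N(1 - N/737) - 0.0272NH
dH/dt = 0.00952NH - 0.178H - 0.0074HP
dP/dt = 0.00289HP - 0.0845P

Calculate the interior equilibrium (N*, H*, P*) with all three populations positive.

From dP/dt = 0: 0.00289H* = 0.0845, so H* = 29.2.
From dN/dt = 0: 1.21(1 - N*/737) = 0.0272·29.2, giving N* = 737·(1 - 0.657) = 253.
From dH/dt = 0: 0.00952·253 - 0.178 = 0.0074P*, so P* = 2.23/0.0074 = 301.

N* ≈ 253, H* ≈ 29.2, P* ≈ 301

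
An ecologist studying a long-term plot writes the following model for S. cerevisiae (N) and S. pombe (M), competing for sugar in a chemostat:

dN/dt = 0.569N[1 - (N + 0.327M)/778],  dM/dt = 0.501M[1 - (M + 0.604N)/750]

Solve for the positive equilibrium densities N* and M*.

N* ≈ 664, M* ≈ 349

Setting both brackets to zero gives the nullclines N + 0.327M = 778 and 0.604N + M = 750.
Substituting M = 750 - 0.604N into the first: N(1 - 0.327·0.604) = 778 - 0.327·750.
So N* = 533/0.802 = 664, and then M* = 750 - 0.604·664 = 349.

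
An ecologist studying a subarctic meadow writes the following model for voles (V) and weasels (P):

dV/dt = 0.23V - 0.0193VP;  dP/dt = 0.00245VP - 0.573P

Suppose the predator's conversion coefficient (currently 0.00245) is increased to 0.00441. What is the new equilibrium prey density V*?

V* ≈ 130

At the interior fixed point, setting dP/dt = 0 with P > 0 fixes V* = (predator death rate)/(VP coefficient) — independent of the other coefficients.
With the change, V* = 0.573/0.00441 = 130; it falls from 234.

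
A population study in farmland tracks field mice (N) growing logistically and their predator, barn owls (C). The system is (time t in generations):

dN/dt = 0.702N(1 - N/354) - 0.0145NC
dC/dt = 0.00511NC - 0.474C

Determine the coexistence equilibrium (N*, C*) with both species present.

From dC/dt = 0 with C > 0: 0.00511N* = 0.474, so N* = 92.8.
Substitute into dN/dt = 0: 0.702(1 - 92.8/354) = 0.0145C*.
The bracket is 0.738, giving C* = 0.518/0.0145 = 35.7.

N* ≈ 92.8, C* ≈ 35.7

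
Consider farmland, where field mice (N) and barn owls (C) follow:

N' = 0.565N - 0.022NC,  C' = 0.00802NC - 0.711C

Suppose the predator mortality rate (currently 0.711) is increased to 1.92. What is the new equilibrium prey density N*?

N* ≈ 239

At the interior fixed point, setting dC/dt = 0 with C > 0 fixes N* = (predator death rate)/(NC coefficient) — independent of the other coefficients.
With the change, N* = 1.92/0.00802 = 239; it rises from 88.7.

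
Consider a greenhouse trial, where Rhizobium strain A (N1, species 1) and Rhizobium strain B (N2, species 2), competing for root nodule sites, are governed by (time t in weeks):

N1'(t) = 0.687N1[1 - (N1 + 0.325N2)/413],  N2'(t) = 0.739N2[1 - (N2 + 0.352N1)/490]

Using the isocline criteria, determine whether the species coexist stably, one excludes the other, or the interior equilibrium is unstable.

Compare the nullcline intercepts: K1/α12 = 413/0.325 = 1270 > K2 = 490; K2/α21 = 490/0.352 = 1390 > K1 = 413.
Since both inequalities hold, each species can invade when rare, so the interior equilibrium is stable.

stable coexistence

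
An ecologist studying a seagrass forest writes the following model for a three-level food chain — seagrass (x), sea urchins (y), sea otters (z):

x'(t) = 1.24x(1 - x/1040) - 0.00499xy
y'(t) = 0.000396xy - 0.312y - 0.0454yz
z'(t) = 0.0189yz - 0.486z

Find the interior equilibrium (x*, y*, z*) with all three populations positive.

x* ≈ 932, y* ≈ 25.7, z* ≈ 1.26

From dz/dt = 0: 0.0189y* = 0.486, so y* = 25.7.
From dx/dt = 0: 1.24(1 - x*/1040) = 0.00499·25.7, giving x* = 1040·(1 - 0.103) = 932.
From dy/dt = 0: 0.000396·932 - 0.312 = 0.0454z*, so z* = 0.0572/0.0454 = 1.26.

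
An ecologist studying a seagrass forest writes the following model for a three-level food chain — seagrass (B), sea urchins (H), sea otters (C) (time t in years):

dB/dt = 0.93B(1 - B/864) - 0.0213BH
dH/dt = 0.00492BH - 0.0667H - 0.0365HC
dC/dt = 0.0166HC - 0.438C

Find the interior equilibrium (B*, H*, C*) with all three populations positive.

From dC/dt = 0: 0.0166H* = 0.438, so H* = 26.4.
From dB/dt = 0: 0.93(1 - B*/864) = 0.0213·26.4, giving B* = 864·(1 - 0.604) = 342.
From dH/dt = 0: 0.00492·342 - 0.0667 = 0.0365C*, so C* = 1.62/0.0365 = 44.3.

B* ≈ 342, H* ≈ 26.4, C* ≈ 44.3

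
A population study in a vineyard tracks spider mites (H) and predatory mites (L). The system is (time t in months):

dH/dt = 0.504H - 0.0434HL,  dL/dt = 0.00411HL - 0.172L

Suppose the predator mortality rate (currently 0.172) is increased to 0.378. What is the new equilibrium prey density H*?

H* ≈ 92

At the interior fixed point, setting dL/dt = 0 with L > 0 fixes H* = (predator death rate)/(HL coefficient) — independent of the other coefficients.
With the change, H* = 0.378/0.00411 = 92; it rises from 41.8.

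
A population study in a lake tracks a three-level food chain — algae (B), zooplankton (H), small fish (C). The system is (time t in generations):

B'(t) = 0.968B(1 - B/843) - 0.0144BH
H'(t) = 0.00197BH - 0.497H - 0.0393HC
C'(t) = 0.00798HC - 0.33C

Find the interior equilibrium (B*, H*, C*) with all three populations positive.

From dC/dt = 0: 0.00798H* = 0.33, so H* = 41.4.
From dB/dt = 0: 0.968(1 - B*/843) = 0.0144·41.4, giving B* = 843·(1 - 0.615) = 324.
From dH/dt = 0: 0.00197·324 - 0.497 = 0.0393C*, so C* = 0.142/0.0393 = 3.62.

B* ≈ 324, H* ≈ 41.4, C* ≈ 3.62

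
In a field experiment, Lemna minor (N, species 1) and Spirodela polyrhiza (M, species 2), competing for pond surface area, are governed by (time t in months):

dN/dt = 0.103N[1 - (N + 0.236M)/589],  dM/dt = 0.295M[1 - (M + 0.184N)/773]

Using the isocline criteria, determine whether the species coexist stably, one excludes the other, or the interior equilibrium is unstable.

stable coexistence

Compare the nullcline intercepts: K1/α12 = 589/0.236 = 2500 > K2 = 773; K2/α21 = 773/0.184 = 4200 > K1 = 589.
Since both inequalities hold, each species can invade when rare, so the interior equilibrium is stable.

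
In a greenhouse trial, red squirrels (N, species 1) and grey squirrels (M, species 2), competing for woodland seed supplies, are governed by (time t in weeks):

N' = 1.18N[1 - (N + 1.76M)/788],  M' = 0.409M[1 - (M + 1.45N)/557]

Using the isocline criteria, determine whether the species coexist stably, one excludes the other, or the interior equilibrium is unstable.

Compare the nullcline intercepts: K1/α12 = 788/1.76 = 448 < K2 = 557; K2/α21 = 557/1.45 = 384 < K1 = 788.
Since both are reversed, neither can invade when rare; the interior point is a saddle.

unstable coexistence (outcome depends on initial conditions)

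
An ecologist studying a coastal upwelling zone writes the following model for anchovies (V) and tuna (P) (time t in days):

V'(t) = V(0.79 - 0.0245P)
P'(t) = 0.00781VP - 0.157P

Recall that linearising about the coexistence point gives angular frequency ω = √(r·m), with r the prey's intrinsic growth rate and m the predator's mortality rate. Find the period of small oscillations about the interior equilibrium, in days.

Here r = 0.79 and m = 0.157, so r·m = 0.124.
ω = √0.124 = 0.352 per day, hence T = 2π/ω ≈ 17.8 days.

T ≈ 17.8 days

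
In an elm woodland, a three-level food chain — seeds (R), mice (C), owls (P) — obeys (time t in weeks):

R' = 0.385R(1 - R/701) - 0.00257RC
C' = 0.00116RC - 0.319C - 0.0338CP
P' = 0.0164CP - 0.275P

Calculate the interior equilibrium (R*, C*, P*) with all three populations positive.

R* ≈ 623, C* ≈ 16.8, P* ≈ 11.9

From dP/dt = 0: 0.0164C* = 0.275, so C* = 16.8.
From dR/dt = 0: 0.385(1 - R*/701) = 0.00257·16.8, giving R* = 701·(1 - 0.112) = 623.
From dC/dt = 0: 0.00116·623 - 0.319 = 0.0338P*, so P* = 0.403/0.0338 = 11.9.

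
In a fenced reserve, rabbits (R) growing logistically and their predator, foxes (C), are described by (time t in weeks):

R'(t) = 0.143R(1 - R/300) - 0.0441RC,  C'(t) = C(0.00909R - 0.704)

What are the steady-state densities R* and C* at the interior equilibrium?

From dC/dt = 0 with C > 0: 0.00909R* = 0.704, so R* = 77.4.
Substitute into dR/dt = 0: 0.143(1 - 77.4/300) = 0.0441C*.
The bracket is 0.742, giving C* = 0.106/0.0441 = 2.41.

R* ≈ 77.4, C* ≈ 2.41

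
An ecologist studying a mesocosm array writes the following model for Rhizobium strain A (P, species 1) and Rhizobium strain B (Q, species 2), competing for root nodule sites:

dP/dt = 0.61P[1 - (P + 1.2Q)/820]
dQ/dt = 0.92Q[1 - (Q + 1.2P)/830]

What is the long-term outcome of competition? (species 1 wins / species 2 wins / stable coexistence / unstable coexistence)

unstable coexistence (outcome depends on initial conditions)

Compare the nullcline intercepts: K1/α12 = 820/1.2 = 683 < K2 = 830; K2/α21 = 830/1.2 = 692 < K1 = 820.
Since both are reversed, neither can invade when rare; the interior point is a saddle.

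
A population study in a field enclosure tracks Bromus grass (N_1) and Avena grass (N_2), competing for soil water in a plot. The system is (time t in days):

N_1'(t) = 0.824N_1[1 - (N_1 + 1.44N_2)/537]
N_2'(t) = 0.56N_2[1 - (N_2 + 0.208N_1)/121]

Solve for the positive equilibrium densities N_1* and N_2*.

N_1* ≈ 518, N_2* ≈ 13.3

Setting both brackets to zero gives the nullclines N_1 + 1.44N_2 = 537 and 0.208N_1 + N_2 = 121.
Substituting N_2 = 121 - 0.208N_1 into the first: N_1(1 - 1.44·0.208) = 537 - 1.44·121.
So N_1* = 363/0.7 = 518, and then N_2* = 121 - 0.208·518 = 13.3.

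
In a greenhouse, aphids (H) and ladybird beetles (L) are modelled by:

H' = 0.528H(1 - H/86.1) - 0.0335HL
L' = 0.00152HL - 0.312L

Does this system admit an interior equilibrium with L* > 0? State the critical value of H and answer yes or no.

The predator equation gives dL/dt > 0 only when H > 0.312/0.00152 = 205.
Without the predator, H → K = 86.1. Since 86.1 < 205, the predator cannot invade.

Threshold H = 205; K < 205, so no, the predator goes extinct.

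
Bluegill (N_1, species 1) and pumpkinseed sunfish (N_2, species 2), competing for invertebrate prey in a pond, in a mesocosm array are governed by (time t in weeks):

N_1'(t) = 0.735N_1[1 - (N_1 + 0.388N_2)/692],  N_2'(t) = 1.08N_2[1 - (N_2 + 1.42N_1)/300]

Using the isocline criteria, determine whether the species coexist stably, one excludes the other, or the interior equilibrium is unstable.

species 1 excludes species 2

Compare the nullcline intercepts: K1/α12 = 692/0.388 = 1780 > K2 = 300; K2/α21 = 300/1.42 = 211 < K1 = 692.
Since the inequalities point opposite ways, species 1 can invade but species 2 cannot.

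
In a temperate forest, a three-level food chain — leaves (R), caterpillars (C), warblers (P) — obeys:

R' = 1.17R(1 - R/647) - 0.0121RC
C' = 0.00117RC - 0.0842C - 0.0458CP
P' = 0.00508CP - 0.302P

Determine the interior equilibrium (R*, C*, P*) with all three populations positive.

R* ≈ 249, C* ≈ 59.4, P* ≈ 4.53

From dP/dt = 0: 0.00508C* = 0.302, so C* = 59.4.
From dR/dt = 0: 1.17(1 - R*/647) = 0.0121·59.4, giving R* = 647·(1 - 0.615) = 249.
From dC/dt = 0: 0.00117·249 - 0.0842 = 0.0458P*, so P* = 0.207/0.0458 = 4.53.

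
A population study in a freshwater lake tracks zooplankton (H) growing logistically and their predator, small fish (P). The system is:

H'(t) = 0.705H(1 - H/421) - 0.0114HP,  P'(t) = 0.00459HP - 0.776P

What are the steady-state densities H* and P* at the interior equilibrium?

H* ≈ 169, P* ≈ 37

From dP/dt = 0 with P > 0: 0.00459H* = 0.776, so H* = 169.
Substitute into dH/dt = 0: 0.705(1 - 169/421) = 0.0114P*.
The bracket is 0.598, giving P* = 0.422/0.0114 = 37.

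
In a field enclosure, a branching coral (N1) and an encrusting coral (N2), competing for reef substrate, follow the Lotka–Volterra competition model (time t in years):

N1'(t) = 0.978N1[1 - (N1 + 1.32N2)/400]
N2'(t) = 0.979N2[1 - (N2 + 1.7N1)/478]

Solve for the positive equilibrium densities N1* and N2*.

N1* ≈ 186, N2* ≈ 162

Setting both brackets to zero gives the nullclines N1 + 1.32N2 = 400 and 1.7N1 + N2 = 478.
Substituting N2 = 478 - 1.7N1 into the first: N1(1 - 1.32·1.7) = 400 - 1.32·478.
So N1* = -231/-1.24 = 186, and then N2* = 478 - 1.7·186 = 162.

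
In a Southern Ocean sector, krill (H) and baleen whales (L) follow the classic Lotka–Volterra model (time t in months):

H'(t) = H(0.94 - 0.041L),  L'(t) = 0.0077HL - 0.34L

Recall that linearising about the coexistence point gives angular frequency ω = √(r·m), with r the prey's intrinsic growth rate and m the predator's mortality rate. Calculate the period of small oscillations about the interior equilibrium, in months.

T ≈ 11.1 months

Here r = 0.94 and m = 0.34, so r·m = 0.32.
ω = √0.32 = 0.565 per month, hence T = 2π/ω ≈ 11.1 months.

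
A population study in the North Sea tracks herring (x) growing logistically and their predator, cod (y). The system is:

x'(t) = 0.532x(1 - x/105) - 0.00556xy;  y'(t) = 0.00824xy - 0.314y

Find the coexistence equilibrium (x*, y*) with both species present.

x* ≈ 38.1, y* ≈ 61

From dy/dt = 0 with y > 0: 0.00824x* = 0.314, so x* = 38.1.
Substitute into dx/dt = 0: 0.532(1 - 38.1/105) = 0.00556y*.
The bracket is 0.637, giving y* = 0.339/0.00556 = 61.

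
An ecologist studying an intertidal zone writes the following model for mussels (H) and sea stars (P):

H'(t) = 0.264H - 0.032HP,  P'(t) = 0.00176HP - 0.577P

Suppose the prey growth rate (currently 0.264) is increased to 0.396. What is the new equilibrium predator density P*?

P* ≈ 12.4

At the interior fixed point, setting dH/dt = 0 with H > 0 fixes P* = (prey growth rate)/(HP coefficient) — independent of the other coefficients.
With the change, P* = 0.396/0.032 = 12.4; it rises from 8.25.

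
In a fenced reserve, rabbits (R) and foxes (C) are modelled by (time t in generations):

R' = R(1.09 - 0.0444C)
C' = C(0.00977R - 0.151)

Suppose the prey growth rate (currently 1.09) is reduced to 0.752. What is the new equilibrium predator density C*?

At the interior fixed point, setting dR/dt = 0 with R > 0 fixes C* = (prey growth rate)/(RC coefficient) — independent of the other coefficients.
With the change, C* = 0.752/0.0444 = 16.9; it falls from 24.5.

C* ≈ 16.9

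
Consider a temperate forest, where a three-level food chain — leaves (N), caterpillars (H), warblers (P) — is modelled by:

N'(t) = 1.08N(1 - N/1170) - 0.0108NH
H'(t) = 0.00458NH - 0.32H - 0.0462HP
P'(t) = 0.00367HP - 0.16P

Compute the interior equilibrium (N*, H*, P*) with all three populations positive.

N* ≈ 660, H* ≈ 43.6, P* ≈ 58.5

From dP/dt = 0: 0.00367H* = 0.16, so H* = 43.6.
From dN/dt = 0: 1.08(1 - N*/1170) = 0.0108·43.6, giving N* = 1170·(1 - 0.436) = 660.
From dH/dt = 0: 0.00458·660 - 0.32 = 0.0462P*, so P* = 2.7/0.0462 = 58.5.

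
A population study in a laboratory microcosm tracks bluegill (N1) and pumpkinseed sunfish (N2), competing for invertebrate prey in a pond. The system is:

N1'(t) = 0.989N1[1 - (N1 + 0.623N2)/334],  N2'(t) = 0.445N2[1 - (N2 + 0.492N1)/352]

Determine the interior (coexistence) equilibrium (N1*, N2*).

Setting both brackets to zero gives the nullclines N1 + 0.623N2 = 334 and 0.492N1 + N2 = 352.
Substituting N2 = 352 - 0.492N1 into the first: N1(1 - 0.623·0.492) = 334 - 0.623·352.
So N1* = 115/0.693 = 165, and then N2* = 352 - 0.492·165 = 271.

N1* ≈ 165, N2* ≈ 271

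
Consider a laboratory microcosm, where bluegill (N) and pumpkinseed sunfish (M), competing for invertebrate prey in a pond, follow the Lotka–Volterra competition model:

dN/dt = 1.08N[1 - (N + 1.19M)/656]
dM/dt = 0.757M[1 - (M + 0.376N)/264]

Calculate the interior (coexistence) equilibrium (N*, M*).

N* ≈ 619, M* ≈ 31.4

Setting both brackets to zero gives the nullclines N + 1.19M = 656 and 0.376N + M = 264.
Substituting M = 264 - 0.376N into the first: N(1 - 1.19·0.376) = 656 - 1.19·264.
So N* = 342/0.553 = 619, and then M* = 264 - 0.376·619 = 31.4.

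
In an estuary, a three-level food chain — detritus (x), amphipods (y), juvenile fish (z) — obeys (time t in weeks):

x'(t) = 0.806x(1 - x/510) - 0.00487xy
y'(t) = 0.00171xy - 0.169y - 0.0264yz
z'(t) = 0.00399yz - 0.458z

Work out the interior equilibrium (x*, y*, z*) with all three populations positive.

x* ≈ 156, y* ≈ 115, z* ≈ 3.72

From dz/dt = 0: 0.00399y* = 0.458, so y* = 115.
From dx/dt = 0: 0.806(1 - x*/510) = 0.00487·115, giving x* = 510·(1 - 0.694) = 156.
From dy/dt = 0: 0.00171·156 - 0.169 = 0.0264z*, so z* = 0.0982/0.0264 = 3.72.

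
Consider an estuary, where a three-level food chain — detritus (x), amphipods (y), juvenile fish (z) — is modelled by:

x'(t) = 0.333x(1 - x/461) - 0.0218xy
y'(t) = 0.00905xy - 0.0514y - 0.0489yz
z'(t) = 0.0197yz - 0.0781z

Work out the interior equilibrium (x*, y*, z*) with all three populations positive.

x* ≈ 341, y* ≈ 3.96, z* ≈ 62.1

From dz/dt = 0: 0.0197y* = 0.0781, so y* = 3.96.
From dx/dt = 0: 0.333(1 - x*/461) = 0.0218·3.96, giving x* = 461·(1 - 0.26) = 341.
From dy/dt = 0: 0.00905·341 - 0.0514 = 0.0489z*, so z* = 3.04/0.0489 = 62.1.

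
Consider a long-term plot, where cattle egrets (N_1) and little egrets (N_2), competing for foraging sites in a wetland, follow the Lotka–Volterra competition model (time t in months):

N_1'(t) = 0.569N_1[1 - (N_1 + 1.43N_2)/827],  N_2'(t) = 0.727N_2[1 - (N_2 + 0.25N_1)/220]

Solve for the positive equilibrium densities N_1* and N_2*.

N_1* ≈ 798, N_2* ≈ 20.6

Setting both brackets to zero gives the nullclines N_1 + 1.43N_2 = 827 and 0.25N_1 + N_2 = 220.
Substituting N_2 = 220 - 0.25N_1 into the first: N_1(1 - 1.43·0.25) = 827 - 1.43·220.
So N_1* = 512/0.643 = 798, and then N_2* = 220 - 0.25·798 = 20.6.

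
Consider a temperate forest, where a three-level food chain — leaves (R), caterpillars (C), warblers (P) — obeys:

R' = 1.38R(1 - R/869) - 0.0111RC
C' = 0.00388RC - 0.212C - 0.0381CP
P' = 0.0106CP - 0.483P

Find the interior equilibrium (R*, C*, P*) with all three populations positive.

R* ≈ 551, C* ≈ 45.6, P* ≈ 50.5

From dP/dt = 0: 0.0106C* = 0.483, so C* = 45.6.
From dR/dt = 0: 1.38(1 - R*/869) = 0.0111·45.6, giving R* = 869·(1 - 0.367) = 551.
From dC/dt = 0: 0.00388·551 - 0.212 = 0.0381P*, so P* = 1.92/0.0381 = 50.5.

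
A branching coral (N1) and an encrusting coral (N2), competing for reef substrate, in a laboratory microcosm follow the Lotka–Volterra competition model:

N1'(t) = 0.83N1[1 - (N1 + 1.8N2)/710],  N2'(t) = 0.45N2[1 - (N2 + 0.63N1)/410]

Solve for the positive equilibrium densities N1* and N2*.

Setting both brackets to zero gives the nullclines N1 + 1.8N2 = 710 and 0.63N1 + N2 = 410.
Substituting N2 = 410 - 0.63N1 into the first: N1(1 - 1.8·0.63) = 710 - 1.8·410.
So N1* = -28/-0.134 = 209, and then N2* = 410 - 0.63·209 = 278.

N1* ≈ 209, N2* ≈ 278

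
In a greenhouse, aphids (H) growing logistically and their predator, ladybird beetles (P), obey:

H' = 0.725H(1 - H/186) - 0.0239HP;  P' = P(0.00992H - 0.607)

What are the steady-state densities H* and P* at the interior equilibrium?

From dP/dt = 0 with P > 0: 0.00992H* = 0.607, so H* = 61.2.
Substitute into dH/dt = 0: 0.725(1 - 61.2/186) = 0.0239P*.
The bracket is 0.671, giving P* = 0.486/0.0239 = 20.4.

H* ≈ 61.2, P* ≈ 20.4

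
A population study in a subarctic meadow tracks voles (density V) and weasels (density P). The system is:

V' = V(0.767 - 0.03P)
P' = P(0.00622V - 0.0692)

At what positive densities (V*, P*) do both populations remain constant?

V* ≈ 11.1, P* ≈ 25.6

Set dP/dt = 0 with P > 0: 0.00622V - 0.0692 = 0, so V* = 0.0692/0.00622 = 11.1.
Set dV/dt = 0 with V > 0: 0.767 - 0.03P = 0, so P* = 0.767/0.03 = 25.6.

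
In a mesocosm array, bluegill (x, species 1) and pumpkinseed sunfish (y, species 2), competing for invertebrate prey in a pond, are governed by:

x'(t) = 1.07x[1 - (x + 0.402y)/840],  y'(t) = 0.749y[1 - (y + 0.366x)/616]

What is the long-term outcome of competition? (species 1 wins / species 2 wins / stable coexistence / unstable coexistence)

stable coexistence

Compare the nullcline intercepts: K1/α12 = 840/0.402 = 2090 > K2 = 616; K2/α21 = 616/0.366 = 1680 > K1 = 840.
Since both inequalities hold, each species can invade when rare, so the interior equilibrium is stable.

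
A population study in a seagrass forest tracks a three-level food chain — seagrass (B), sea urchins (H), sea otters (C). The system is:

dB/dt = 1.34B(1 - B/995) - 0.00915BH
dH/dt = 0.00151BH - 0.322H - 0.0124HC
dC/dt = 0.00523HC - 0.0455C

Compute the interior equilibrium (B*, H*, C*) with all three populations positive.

From dC/dt = 0: 0.00523H* = 0.0455, so H* = 8.7.
From dB/dt = 0: 1.34(1 - B*/995) = 0.00915·8.7, giving B* = 995·(1 - 0.0594) = 936.
From dH/dt = 0: 0.00151·936 - 0.322 = 0.0124C*, so C* = 1.09/0.0124 = 88.

B* ≈ 936, H* ≈ 8.7, C* ≈ 88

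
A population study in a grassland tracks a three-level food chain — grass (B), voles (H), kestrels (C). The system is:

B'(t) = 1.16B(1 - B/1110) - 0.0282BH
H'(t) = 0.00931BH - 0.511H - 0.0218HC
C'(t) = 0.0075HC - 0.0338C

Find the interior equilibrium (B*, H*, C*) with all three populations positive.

B* ≈ 988, H* ≈ 4.51, C* ≈ 399

From dC/dt = 0: 0.0075H* = 0.0338, so H* = 4.51.
From dB/dt = 0: 1.16(1 - B*/1110) = 0.0282·4.51, giving B* = 1110·(1 - 0.11) = 988.
From dH/dt = 0: 0.00931·988 - 0.511 = 0.0218C*, so C* = 8.69/0.0218 = 399.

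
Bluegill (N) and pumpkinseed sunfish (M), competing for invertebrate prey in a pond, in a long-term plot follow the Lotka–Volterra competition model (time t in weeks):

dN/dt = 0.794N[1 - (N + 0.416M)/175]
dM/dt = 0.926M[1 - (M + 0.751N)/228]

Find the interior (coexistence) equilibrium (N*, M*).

Setting both brackets to zero gives the nullclines N + 0.416M = 175 and 0.751N + M = 228.
Substituting M = 228 - 0.751N into the first: N(1 - 0.416·0.751) = 175 - 0.416·228.
So N* = 80.2/0.688 = 117, and then M* = 228 - 0.751·117 = 140.

N* ≈ 117, M* ≈ 140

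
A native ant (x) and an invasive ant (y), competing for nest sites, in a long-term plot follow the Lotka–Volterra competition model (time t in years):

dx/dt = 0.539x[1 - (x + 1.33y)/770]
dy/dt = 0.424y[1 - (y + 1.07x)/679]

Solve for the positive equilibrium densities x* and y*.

x* ≈ 315, y* ≈ 342

Setting both brackets to zero gives the nullclines x + 1.33y = 770 and 1.07x + y = 679.
Substituting y = 679 - 1.07x into the first: x(1 - 1.33·1.07) = 770 - 1.33·679.
So x* = -133/-0.423 = 315, and then y* = 679 - 1.07·315 = 342.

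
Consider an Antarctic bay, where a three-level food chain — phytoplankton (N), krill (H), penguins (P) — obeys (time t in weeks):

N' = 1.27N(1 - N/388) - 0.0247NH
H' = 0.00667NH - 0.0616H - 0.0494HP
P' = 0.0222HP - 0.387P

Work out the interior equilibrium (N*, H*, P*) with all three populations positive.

N* ≈ 256, H* ≈ 17.4, P* ≈ 33.4

From dP/dt = 0: 0.0222H* = 0.387, so H* = 17.4.
From dN/dt = 0: 1.27(1 - N*/388) = 0.0247·17.4, giving N* = 388·(1 - 0.339) = 256.
From dH/dt = 0: 0.00667·256 - 0.0616 = 0.0494P*, so P* = 1.65/0.0494 = 33.4.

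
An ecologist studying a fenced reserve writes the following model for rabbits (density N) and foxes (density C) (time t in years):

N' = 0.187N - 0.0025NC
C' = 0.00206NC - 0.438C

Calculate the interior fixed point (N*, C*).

N* ≈ 213, C* ≈ 74.8

Set dC/dt = 0 with C > 0: 0.00206N - 0.438 = 0, so N* = 0.438/0.00206 = 213.
Set dN/dt = 0 with N > 0: 0.187 - 0.0025C = 0, so C* = 0.187/0.0025 = 74.8.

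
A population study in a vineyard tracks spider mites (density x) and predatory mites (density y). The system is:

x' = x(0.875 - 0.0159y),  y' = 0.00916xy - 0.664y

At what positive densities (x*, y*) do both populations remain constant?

Set dy/dt = 0 with y > 0: 0.00916x - 0.664 = 0, so x* = 0.664/0.00916 = 72.5.
Set dx/dt = 0 with x > 0: 0.875 - 0.0159y = 0, so y* = 0.875/0.0159 = 55.

x* ≈ 72.5, y* ≈ 55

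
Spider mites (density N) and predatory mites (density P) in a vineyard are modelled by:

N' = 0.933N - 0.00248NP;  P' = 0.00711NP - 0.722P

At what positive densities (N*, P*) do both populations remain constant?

N* ≈ 102, P* ≈ 376

Set dP/dt = 0 with P > 0: 0.00711N - 0.722 = 0, so N* = 0.722/0.00711 = 102.
Set dN/dt = 0 with N > 0: 0.933 - 0.00248P = 0, so P* = 0.933/0.00248 = 376.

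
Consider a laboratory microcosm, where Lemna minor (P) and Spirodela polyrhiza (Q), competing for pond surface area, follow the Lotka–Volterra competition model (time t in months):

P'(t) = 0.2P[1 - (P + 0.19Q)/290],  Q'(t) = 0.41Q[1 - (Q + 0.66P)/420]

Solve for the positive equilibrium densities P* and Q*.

Setting both brackets to zero gives the nullclines P + 0.19Q = 290 and 0.66P + Q = 420.
Substituting Q = 420 - 0.66P into the first: P(1 - 0.19·0.66) = 290 - 0.19·420.
So P* = 210/0.875 = 240, and then Q* = 420 - 0.66·240 = 261.

P* ≈ 240, Q* ≈ 261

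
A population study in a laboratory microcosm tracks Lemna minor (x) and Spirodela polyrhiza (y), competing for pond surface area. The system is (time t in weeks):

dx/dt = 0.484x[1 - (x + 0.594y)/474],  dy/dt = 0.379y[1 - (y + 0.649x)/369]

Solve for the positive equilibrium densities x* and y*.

x* ≈ 415, y* ≈ 99.9

Setting both brackets to zero gives the nullclines x + 0.594y = 474 and 0.649x + y = 369.
Substituting y = 369 - 0.649x into the first: x(1 - 0.594·0.649) = 474 - 0.594·369.
So x* = 255/0.614 = 415, and then y* = 369 - 0.649·415 = 99.9.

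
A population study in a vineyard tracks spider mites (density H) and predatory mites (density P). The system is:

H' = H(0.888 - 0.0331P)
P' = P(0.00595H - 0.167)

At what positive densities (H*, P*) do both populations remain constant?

Set dP/dt = 0 with P > 0: 0.00595H - 0.167 = 0, so H* = 0.167/0.00595 = 28.1.
Set dH/dt = 0 with H > 0: 0.888 - 0.0331P = 0, so P* = 0.888/0.0331 = 26.8.

H* ≈ 28.1, P* ≈ 26.8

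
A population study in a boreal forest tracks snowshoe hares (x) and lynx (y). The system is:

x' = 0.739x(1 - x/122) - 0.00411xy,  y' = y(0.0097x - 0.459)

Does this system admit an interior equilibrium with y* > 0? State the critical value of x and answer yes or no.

The predator equation gives dy/dt > 0 only when x > 0.459/0.0097 = 47.3.
Without the predator, x → K = 122. Since 122 > 47.3, the predator can invade and persist.

Threshold x = 47.3; K > 47.3, so yes, the predator persists.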